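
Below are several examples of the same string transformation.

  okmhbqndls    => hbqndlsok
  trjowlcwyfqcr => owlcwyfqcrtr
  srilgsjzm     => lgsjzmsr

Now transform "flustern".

In each case the input is transformed by: move the first 2 characters to the end (rotate left by 2), then delete the first character.
On "flustern": the first step gives "usternfl", and the second then gives "sternfl".

sternfl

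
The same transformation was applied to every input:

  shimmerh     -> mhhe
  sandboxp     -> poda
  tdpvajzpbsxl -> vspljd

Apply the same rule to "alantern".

nnle

The rule is to keep every other character starting from the second (positions 2nd, 4th, 6th, ...), then sort the characters into reverse alphabetical order.
Applying that to "alantern" gives "nnle".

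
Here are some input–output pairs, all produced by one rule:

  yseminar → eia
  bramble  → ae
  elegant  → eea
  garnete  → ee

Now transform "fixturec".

Each output is the input with this applied: keep every other character starting from the first (positions 1st, 3rd, 5th, ...), then keep only the vowels.
Applying both steps to "fixturec": "fxue", then "ue".

ue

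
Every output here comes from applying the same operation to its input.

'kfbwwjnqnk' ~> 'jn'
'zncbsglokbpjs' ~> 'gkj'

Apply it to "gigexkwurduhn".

krh

The pattern: delete the first 3 characters, then keep one character in every 3, starting at position 3 (positions 3rd, 6th, 9th, ...).
For "gigexkwurduhn", step one produces "exkwurduhn"; step two turns that into "krh".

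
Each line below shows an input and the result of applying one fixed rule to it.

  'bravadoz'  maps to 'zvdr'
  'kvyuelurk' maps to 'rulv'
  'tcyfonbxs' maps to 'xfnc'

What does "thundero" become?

oneh

Rule — keep every other character starting from the second (positions 2nd, 4th, 6th, ...), then swap the first and last characters.
Applying both steps to "thundero": "hneo", then "oneh".
(Check on "bravadoz": → "rvdz" → "zvdr" ✓)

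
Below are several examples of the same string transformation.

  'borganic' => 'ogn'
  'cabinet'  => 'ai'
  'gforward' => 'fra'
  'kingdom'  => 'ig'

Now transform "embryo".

What's happening: keep every other character starting from the second (positions 2nd, 4th, 6th, ...), then delete the last character.
Starting from "embryo": after the first operation, "mro"; after the second, "mr".
(Check on "gforward": → "frad" → "fra" ✓)

mr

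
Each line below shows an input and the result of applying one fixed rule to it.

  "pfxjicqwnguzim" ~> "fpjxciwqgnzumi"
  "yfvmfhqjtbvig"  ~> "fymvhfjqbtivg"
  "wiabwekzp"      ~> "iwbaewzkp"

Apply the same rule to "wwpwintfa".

Looking at the pairs, the operation is to swap each adjacent pair of characters (1↔2, 3↔4, ...).
For "wwpwintfa" the result is "wwwpnifta".

wwwpnifta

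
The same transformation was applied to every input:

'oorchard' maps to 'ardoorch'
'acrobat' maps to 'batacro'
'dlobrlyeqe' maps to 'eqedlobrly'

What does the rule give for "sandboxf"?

oxfsandb

What's happening: move the last 3 characters to the front (rotate right by 3).
On "sandboxf" that produces "oxfsandb".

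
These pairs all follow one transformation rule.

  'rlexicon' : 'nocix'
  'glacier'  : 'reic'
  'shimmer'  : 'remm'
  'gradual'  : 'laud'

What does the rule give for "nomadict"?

The rule is to reverse the string, then delete the last 3 characters.
"nomadict" → "tcidamon" → "tcida".

tcida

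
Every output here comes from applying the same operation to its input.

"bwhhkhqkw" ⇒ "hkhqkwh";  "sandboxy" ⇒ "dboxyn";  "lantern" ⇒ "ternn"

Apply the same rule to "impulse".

In each case the input is transformed by: delete the first 2 characters, then move the first character to the end.
Applying both steps to "impulse": "pulse", then "ulsep".

ulsep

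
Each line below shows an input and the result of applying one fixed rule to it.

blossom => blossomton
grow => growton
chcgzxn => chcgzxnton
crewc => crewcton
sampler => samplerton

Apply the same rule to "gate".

Rule — append "ton".
So "gate" becomes "gateton".

gateton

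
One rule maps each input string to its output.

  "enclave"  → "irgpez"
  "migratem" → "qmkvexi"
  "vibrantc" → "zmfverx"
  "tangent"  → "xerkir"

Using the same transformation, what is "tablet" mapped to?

Rule — shift every letter 4 places forward in the alphabet (wrapping around), then delete the last character.
Working it through for "tablet": intermediate "xefpix", final "xefpi".

xefpi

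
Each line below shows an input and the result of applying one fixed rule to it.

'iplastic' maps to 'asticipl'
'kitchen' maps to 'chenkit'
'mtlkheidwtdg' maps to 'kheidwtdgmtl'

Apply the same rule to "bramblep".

Each output is the input with this applied: move the first 3 characters to the end (rotate left by 3).
Applying that to "bramblep" gives "mblepbra".

mblepbra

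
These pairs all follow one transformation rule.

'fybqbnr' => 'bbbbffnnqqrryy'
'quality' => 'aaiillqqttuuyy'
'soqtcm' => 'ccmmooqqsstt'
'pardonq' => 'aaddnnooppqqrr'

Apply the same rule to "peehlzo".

eeeehhllooppzz

The pattern: sort the characters into alphabetical order, then double every character.
Starting from "peehlzo": after the first operation, "eehlopz"; after the second, "eeeehhllooppzz".
(Check on "quality": → "ailqtuy" → "aaiillqqttuuyy" ✓)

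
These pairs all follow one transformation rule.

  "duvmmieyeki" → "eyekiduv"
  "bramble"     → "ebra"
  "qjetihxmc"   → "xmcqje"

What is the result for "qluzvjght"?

ghtqlu

What's happening: move the first 3 characters to the end (rotate left by 3), then delete the first 3 characters.
Applying both steps to "qluzvjght": "zvjghtqlu", then "ghtqlu".
(Check on "qjetihxmc": → "tihxmcqje" → "xmcqje" ✓)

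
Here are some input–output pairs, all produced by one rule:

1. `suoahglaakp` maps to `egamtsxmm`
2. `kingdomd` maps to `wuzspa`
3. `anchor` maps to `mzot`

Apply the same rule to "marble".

The rule is to shift every letter 12 places forward in the alphabet (wrapping around), then delete the last 2 characters.
On "marble": the first step gives "ymdnxq", and the second then gives "ymdn".

ymdn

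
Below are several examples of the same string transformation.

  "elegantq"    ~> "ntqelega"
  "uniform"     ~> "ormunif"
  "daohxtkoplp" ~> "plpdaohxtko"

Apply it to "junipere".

Looking at the pairs, the operation is to move the last 3 characters to the front (rotate right by 3).
For "junipere" the result is "erejunip".

erejunip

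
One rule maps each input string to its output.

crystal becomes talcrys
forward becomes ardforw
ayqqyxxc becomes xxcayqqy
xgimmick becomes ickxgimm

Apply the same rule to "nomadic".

Rule — move the last 3 characters to the front (rotate right by 3).
Applying that to "nomadic" gives "dicnoma".

dicnoma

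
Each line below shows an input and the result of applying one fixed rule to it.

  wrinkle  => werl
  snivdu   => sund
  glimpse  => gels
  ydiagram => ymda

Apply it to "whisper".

wrhe

Rule — take characters alternately from the front and the back (1st, last, 2nd, 2nd-last, ...), then keep only the first 4 characters.
On "whisper": the first step gives "wrheips", and the second then gives "wrhe".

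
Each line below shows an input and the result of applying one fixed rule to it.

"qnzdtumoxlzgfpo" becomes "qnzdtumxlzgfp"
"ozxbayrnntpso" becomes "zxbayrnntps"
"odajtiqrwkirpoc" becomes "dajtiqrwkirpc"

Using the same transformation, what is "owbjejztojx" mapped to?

wbjejztjx

The rule is to remove every "o".
For "owbjejztojx" the result is "wbjejztjx".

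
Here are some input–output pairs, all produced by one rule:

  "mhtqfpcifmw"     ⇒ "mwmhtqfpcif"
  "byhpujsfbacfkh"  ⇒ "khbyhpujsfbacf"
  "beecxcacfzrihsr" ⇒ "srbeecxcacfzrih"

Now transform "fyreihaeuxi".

The pattern: move the last 2 characters to the front (rotate right by 2).
Doing the same to "fyreihaeuxi": "xifyreihaeu".

xifyreihaeu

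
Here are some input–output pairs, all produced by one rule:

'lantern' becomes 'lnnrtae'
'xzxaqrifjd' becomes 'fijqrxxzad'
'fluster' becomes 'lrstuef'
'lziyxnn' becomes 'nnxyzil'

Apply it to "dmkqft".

Looking at the pairs, the operation is to sort the characters into alphabetical order, then move the first 2 characters to the end (rotate left by 2).
Applying both steps to "dmkqft": "dfkmqt", then "kmqtdf".

kmqtdf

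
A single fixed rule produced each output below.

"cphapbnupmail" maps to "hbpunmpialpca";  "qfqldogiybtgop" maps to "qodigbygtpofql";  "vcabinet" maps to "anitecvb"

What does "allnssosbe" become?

Each output is the input with this applied: swap each adjacent pair of characters (1↔2, 3↔4, ...), then move the first 3 characters to the end (rotate left by 3).
"allnssosbe" → "lanlsssoeb" → "lsssoeblan".

lsssoeblan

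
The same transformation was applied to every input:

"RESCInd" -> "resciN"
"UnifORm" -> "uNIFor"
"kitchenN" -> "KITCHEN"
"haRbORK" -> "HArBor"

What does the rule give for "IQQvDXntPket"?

iqqVdxNTpKE

What's happening: flip the case of every letter, then delete the last character.
For "IQQvDXntPket", step one produces "iqqVdxNTpKET"; step two turns that into "iqqVdxNTpKE".
(Check on "UnifORm": → "uNIForM" → "uNIFor" ✓)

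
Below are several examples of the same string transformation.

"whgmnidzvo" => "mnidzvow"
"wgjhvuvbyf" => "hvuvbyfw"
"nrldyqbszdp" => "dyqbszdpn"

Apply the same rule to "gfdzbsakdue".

zbsakdueg

Rule — move the first 3 characters to the end (rotate left by 3), then delete the last 2 characters.
Doing the same to "gfdzbsakdue": "zbsakdueg".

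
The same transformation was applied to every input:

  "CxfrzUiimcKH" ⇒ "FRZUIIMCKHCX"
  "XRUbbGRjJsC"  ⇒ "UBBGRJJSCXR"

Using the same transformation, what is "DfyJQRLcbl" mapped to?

YJQRLCBLDF

Each output is the input with this applied: move the first 2 characters to the end (rotate left by 2), then convert every letter to uppercase.
On "DfyJQRLcbl": the first step gives "yJQRLcblDf", and the second then gives "YJQRLCBLDF".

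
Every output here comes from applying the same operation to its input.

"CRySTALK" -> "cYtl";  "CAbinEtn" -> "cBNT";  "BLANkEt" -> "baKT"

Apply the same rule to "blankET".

BAKt

Looking at the pairs, the operation is to flip the case of every letter, then keep every other character starting from the first (positions 1st, 3rd, 5th, ...).
Working it through for "blankET": intermediate "BLANKet", final "BAKt".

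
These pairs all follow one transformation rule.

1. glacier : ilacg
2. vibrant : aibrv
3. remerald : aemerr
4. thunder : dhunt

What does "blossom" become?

slosb

In each case the input is transformed by: delete the last 2 characters, then swap the first and last characters.
On "blossom": the first step gives "bloss", and the second then gives "slosb".
(Check on "thunder": → "thund" → "dhunt" ✓)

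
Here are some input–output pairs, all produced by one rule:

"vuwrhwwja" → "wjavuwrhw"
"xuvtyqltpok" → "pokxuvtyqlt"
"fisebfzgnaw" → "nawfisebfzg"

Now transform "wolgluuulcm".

lcmwolgluuu

The transformation: move the last 3 characters to the front (rotate right by 3).
"wolgluuulcm" → "lcmwolgluuu".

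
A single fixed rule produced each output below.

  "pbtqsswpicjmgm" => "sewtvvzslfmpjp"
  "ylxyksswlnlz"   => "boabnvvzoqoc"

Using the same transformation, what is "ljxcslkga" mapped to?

omafvonjd

The rule is to shift every letter 3 places forward in the alphabet (wrapping around).
Applying that to "ljxcslkga" gives "omafvonjd".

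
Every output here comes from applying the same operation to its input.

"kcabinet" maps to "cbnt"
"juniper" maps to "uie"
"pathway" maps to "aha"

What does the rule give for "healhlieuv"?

ellev

In each case the input is transformed by: keep every other character starting from the second (positions 2nd, 4th, 6th, ...).
Applying that to "healhlieuv" gives "ellev".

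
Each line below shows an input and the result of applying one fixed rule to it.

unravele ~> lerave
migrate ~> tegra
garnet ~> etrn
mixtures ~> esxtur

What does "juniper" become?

ernip

Rule — delete the first 2 characters, then move the last 2 characters to the front (rotate right by 2).
For "juniper" the result is "ernip".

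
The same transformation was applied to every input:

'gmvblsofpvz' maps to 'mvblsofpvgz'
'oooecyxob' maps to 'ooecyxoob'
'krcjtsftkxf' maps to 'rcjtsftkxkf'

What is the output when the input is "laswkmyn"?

The transformation: swap the first and last characters, then move the first character to the end.
For "laswkmyn", step one produces "naswkmyl"; step two turns that into "aswkmyln".

aswkmyln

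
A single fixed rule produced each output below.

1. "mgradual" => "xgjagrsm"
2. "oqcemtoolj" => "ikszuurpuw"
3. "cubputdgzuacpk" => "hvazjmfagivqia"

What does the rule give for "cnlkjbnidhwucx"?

rqphtojncaidit

Each output is the input with this applied: move the first 2 characters to the end (rotate left by 2), then shift every letter 6 places forward in the alphabet (wrapping around).
Working it through for "cnlkjbnidhwucx": intermediate "lkjbnidhwucxcn", final "rqphtojncaidit".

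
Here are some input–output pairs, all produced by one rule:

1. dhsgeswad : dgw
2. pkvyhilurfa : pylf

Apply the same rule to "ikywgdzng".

iwz

What's happening: keep one character in every 3, starting at position 1 (positions 1st, 4th, 7th, ...).
On "ikywgdzng" that produces "iwz".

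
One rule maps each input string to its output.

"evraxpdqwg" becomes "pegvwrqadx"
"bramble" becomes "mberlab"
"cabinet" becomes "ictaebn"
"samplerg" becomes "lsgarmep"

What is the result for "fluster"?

sfrleut

The pattern: take characters alternately from the front and the back (1st, last, 2nd, 2nd-last, ...), then move the last character to the front.
Doing the same to "fluster": "sfrleut".
(Check on "bramble": → "berlabm" → "mberlab" ✓)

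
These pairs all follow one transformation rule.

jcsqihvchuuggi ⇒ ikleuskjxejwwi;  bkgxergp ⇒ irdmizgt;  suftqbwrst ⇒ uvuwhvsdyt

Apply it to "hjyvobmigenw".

pyjlaxqdokig

The pattern: move the last 2 characters to the front (rotate right by 2), then shift every letter 2 places forward in the alphabet (wrapping around).
"hjyvobmigenw" → "pyjlaxqdokig".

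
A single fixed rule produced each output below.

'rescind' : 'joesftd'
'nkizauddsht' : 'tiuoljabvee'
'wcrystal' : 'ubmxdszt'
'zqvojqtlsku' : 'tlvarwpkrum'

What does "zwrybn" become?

zcoaxs

The pattern: move the last 3 characters to the front (rotate right by 3), then shift every letter 1 place forward in the alphabet (wrapping around).
For "zwrybn", step one produces "ybnzwr"; step two turns that into "zcoaxs".
(Check on "nkizauddsht": → "shtnkizaudd" → "tiuoljabvee" ✓)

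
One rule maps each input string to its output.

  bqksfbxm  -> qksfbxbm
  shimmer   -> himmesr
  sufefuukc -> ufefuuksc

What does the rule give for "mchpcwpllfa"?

The transformation: swap the first and last characters, then move the first character to the end.
"mchpcwpllfa" → "achpcwpllfm" → "chpcwpllfma".

chpcwpllfma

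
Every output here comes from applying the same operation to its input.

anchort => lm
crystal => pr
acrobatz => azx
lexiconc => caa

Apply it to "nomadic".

The transformation: shift every letter 2 places backward in the alphabet (wrapping around), then keep one character in every 3, starting at position 2 (positions 2nd, 5th, 8th, ...).
Applying both steps to "nomadic": "lmkybga", then "mb".

mb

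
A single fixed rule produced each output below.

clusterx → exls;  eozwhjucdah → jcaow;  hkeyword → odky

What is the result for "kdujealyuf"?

ayfdj

Rule — keep every other character starting from the second (positions 2nd, 4th, 6th, ...), then move the first 2 characters to the end (rotate left by 2).
"kdujealyuf" → "ayfdj".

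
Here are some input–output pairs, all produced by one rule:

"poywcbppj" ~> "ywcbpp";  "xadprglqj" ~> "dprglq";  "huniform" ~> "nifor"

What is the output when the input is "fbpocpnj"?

The pattern: move the last character to the front, then delete the first 3 characters.
For "fbpocpnj", step one produces "jfbpocpn"; step two turns that into "pocpn".

pocpn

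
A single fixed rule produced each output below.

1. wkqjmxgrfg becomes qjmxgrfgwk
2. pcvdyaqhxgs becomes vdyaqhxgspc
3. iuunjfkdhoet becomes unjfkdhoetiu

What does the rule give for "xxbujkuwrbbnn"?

bujkuwrbbnnxx

In each case the input is transformed by: move the first 2 characters to the end (rotate left by 2).
On "xxbujkuwrbbnn" that produces "bujkuwrbbnnxx".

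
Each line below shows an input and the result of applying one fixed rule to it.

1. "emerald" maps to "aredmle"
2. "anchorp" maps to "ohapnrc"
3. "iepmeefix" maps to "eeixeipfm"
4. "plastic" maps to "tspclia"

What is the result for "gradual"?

The transformation: take characters alternately from the front and the back (1st, last, 2nd, 2nd-last, ...), then move the last 2 characters to the front (rotate right by 2).
Starting from "gradual": after the first operation, "glraaud"; after the second, "udglraa".

udglraa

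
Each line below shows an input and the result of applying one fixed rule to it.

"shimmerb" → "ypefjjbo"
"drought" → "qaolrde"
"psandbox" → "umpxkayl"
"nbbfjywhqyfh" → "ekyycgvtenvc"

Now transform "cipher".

ozfmeb

The transformation: shift every letter 3 places backward in the alphabet (wrapping around), then move the last character to the front.
Working it through for "cipher": intermediate "zfmebo", final "ozfmeb".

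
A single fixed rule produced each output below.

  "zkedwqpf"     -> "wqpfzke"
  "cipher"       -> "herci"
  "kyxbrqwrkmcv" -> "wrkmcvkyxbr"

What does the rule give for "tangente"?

entetan

Each output is the input with this applied: swap the front and back halves of the string, then delete the last character.
For "tangente" the result is "entetan".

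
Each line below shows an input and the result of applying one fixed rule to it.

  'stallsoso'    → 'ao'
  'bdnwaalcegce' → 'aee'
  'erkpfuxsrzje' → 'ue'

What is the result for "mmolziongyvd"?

oi

In each case the input is transformed by: keep one character in every 3, starting at position 3 (positions 3rd, 6th, 9th, ...), then keep only the vowels.
Applying both steps to "mmolziongyvd": "oigd", then "oi".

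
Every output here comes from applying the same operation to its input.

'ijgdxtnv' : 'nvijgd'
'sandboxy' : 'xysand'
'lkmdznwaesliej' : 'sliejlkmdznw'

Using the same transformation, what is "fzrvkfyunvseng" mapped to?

vsengfzrvkfy

In each case the input is transformed by: swap the front and back halves of the string, then delete the first 2 characters.
Applying both steps to "fzrvkfyunvseng": "unvsengfzrvkfy", then "vsengfzrvkfy".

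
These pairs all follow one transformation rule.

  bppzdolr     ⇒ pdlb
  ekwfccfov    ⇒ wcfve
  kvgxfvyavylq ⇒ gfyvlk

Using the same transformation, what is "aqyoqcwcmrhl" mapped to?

Each output is the input with this applied: keep every other character starting from the first (positions 1st, 3rd, 5th, ...), then move the first character to the end.
Applying both steps to "aqyoqcwcmrhl": "ayqwmh", then "yqwmha".

yqwmha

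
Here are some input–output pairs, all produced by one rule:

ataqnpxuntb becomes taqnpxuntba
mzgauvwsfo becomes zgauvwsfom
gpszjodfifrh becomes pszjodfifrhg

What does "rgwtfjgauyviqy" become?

The pattern: move the first character to the end.
On "rgwtfjgauyviqy" that produces "gwtfjgauyviqyr".

gwtfjgauyviqyr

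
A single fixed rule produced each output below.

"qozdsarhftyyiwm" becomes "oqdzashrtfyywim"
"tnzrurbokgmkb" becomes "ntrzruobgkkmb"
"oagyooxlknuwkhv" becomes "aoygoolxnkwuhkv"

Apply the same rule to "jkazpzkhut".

The transformation: swap each adjacent pair of characters (1↔2, 3↔4, ...).
So "jkazpzkhut" becomes "kjzazphktu".

kjzazphktu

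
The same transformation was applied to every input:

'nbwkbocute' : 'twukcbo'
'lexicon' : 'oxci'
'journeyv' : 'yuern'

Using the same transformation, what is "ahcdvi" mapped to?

Each output is the input with this applied: take characters alternately from the front and the back (1st, last, 2nd, 2nd-last, ...), then delete the first 3 characters.
For "ahcdvi", step one produces "aihvcd"; step two turns that into "vcd".

vcd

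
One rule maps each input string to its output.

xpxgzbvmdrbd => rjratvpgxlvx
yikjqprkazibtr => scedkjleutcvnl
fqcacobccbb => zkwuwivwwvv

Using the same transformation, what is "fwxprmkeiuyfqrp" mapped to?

The pattern: shift every letter 6 places backward in the alphabet (wrapping around).
For "fwxprmkeiuyfqrp" the result is "zqrjlgeycoszklj".

zqrjlgeycoszklj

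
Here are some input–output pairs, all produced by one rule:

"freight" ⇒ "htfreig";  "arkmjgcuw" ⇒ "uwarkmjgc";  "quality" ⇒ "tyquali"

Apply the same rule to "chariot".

otchari

Each output is the input with this applied: move the last 2 characters to the front (rotate right by 2).
For "chariot" the result is "otchari".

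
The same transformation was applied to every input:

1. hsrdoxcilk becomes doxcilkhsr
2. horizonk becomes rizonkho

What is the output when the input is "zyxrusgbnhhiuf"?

sgbnhhiufzyxru

What's happening: swap the front and back halves of the string, then move the last 2 characters to the front (rotate right by 2).
Starting from "zyxrusgbnhhiuf": after the first operation, "bnhhiufzyxrusg"; after the second, "sgbnhhiufzyxru".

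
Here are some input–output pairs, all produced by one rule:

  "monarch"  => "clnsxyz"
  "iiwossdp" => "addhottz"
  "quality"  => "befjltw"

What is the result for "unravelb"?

cfglmpwy

What's happening: shift every letter 11 places forward in the alphabet (wrapping around), then sort the characters into alphabetical order.
"unravelb" → "fyclgpwm" → "cfglmpwy".
(Check on "iiwossdp": → "tthzddoa" → "addhottz" ✓)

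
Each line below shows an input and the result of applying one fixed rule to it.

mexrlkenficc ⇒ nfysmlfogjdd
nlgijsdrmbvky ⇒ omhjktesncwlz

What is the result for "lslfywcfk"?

mtmgzxdgl

Each output is the input with this applied: shift every letter 1 place forward in the alphabet (wrapping around).
On "lslfywcfk" that produces "mtmgzxdgl".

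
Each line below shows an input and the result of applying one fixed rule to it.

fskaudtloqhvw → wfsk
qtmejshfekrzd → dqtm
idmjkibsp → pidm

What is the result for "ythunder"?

Looking at the pairs, the operation is to move the last character to the front, then keep only the first 4 characters.
For "ythunder", step one produces "rythunde"; step two turns that into "ryth".

ryth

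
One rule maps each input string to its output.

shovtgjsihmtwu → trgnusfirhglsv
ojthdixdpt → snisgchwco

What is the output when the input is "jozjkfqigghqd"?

The pattern: shift every letter 1 place backward in the alphabet (wrapping around), then move the last character to the front.
For "jozjkfqigghqd", step one produces "inyijephffgpc"; step two turns that into "cinyijephffgp".

cinyijephffgp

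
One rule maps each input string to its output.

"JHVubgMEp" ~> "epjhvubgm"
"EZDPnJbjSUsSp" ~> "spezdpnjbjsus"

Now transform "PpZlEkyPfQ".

The transformation: move the last 2 characters to the front (rotate right by 2), then convert every letter to lowercase.
"PpZlEkyPfQ" → "fqppzlekyp".

fqppzlekyp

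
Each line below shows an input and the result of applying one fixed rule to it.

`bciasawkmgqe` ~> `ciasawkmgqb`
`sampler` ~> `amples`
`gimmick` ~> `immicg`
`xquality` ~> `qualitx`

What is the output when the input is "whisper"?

The pattern: swap the first and last characters, then delete the first character.
Doing the same to "whisper": "hispew".

hispew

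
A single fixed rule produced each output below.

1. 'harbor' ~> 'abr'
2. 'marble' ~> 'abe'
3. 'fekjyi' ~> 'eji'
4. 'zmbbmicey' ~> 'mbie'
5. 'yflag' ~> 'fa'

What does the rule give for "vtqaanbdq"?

tand

What's happening: keep every other character starting from the second (positions 2nd, 4th, 6th, ...).
Applying that to "vtqaanbdq" gives "tand".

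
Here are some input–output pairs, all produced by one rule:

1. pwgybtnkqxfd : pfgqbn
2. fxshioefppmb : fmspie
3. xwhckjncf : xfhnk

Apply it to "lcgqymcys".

lsgcy

The transformation: keep every other character starting from the first (positions 1st, 3rd, 5th, ...), then take characters alternately from the front and the back (1st, last, 2nd, 2nd-last, ...).
Starting from "lcgqymcys": after the first operation, "lgycs"; after the second, "lsgcy".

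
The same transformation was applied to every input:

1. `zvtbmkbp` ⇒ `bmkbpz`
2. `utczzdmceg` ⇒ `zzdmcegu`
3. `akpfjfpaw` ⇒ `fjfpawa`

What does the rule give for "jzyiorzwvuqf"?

iorzwvuqfj

The transformation: move the first character to the end, then delete the first 2 characters.
For "jzyiorzwvuqf", step one produces "zyiorzwvuqfj"; step two turns that into "iorzwvuqfj".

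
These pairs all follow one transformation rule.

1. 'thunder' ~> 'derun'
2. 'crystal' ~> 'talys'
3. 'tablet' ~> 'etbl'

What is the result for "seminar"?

narmi

In each case the input is transformed by: delete the first 2 characters, then move the first 2 characters to the end (rotate left by 2).
For "seminar", step one produces "minar"; step two turns that into "narmi".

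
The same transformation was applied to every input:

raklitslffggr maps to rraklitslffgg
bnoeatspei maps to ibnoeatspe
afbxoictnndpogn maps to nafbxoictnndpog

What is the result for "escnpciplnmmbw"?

wescnpciplnmmb

In each case the input is transformed by: move the last character to the front.
Applying that to "escnpciplnmmbw" gives "wescnpciplnmmb".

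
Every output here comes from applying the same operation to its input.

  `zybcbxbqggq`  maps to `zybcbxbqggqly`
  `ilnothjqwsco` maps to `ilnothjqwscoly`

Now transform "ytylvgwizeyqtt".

ytylvgwizeyqttly

The rule is to append "ly".
Doing the same to "ytylvgwizeyqtt": "ytylvgwizeyqttly".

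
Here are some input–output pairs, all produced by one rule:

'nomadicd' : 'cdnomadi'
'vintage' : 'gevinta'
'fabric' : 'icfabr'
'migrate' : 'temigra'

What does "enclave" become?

Looking at the pairs, the operation is to move the last 2 characters to the front (rotate right by 2).
"enclave" → "veencla".

veencla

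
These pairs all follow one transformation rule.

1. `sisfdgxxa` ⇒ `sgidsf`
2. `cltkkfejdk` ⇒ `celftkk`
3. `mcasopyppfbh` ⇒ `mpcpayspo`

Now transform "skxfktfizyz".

The transformation: delete the last 3 characters, then take characters alternately from the front and the back (1st, last, 2nd, 2nd-last, ...).
On "skxfktfizyz": the first step gives "skxfktfi", and the second then gives "sikfxtfk".

sikfxtfk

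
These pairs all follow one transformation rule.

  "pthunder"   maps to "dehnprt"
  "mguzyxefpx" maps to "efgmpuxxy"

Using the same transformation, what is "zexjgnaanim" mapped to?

aaegijmnnx

Rule — sort the characters into alphabetical order, then delete the last character.
"zexjgnaanim" → "aaegijmnnxz" → "aaegijmnnx".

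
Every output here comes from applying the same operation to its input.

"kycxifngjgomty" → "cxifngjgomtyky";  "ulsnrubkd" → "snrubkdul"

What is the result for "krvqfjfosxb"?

vqfjfosxbkr

Looking at the pairs, the operation is to move the first 2 characters to the end (rotate left by 2).
For "krvqfjfosxb" the result is "vqfjfosxbkr".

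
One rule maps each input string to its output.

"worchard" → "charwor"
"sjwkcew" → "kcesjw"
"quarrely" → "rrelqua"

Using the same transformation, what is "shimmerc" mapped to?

mmershi

The rule is to delete the last character, then move the first 3 characters to the end (rotate left by 3).
Working it through for "shimmerc": intermediate "shimmer", final "mmershi".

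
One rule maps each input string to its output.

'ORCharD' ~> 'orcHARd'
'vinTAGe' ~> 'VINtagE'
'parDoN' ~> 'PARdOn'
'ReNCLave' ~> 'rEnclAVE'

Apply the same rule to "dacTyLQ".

What's happening: flip the case of every letter.
On "dacTyLQ" that produces "DACtYlq".

DACtYlq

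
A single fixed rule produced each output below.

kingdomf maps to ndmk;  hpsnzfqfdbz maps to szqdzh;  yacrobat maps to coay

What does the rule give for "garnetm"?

Rule — keep every other character starting from the first (positions 1st, 3rd, 5th, ...), then move the first character to the end.
Working it through for "garnetm": intermediate "grem", final "remg".

remg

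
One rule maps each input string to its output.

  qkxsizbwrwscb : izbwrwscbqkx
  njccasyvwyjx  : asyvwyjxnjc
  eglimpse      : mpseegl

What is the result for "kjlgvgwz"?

vgwzkjl

The transformation: move the first 3 characters to the end (rotate left by 3), then delete the first character.
For "kjlgvgwz", step one produces "gvgwzkjl"; step two turns that into "vgwzkjl".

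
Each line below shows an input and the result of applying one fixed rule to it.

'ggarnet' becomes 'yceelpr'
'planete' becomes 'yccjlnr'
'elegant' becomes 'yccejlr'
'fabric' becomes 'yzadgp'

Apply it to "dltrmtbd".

zbbjkprr

In each case the input is transformed by: sort the characters into alphabetical order, then shift every letter 2 places backward in the alphabet (wrapping around).
Applying both steps to "dltrmtbd": "bddlmrtt", then "zbbjkprr".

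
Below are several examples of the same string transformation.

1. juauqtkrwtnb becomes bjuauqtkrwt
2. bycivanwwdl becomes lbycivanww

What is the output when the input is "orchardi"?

The rule is to move the last character to the front, then delete the last character.
Applying both steps to "orchardi": "iorchard", then "iorchar".

iorchar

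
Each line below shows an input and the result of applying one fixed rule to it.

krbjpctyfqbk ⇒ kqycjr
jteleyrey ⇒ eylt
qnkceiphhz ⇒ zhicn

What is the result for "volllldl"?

In each case the input is transformed by: keep every other character starting from the second (positions 2nd, 4th, 6th, ...), then reverse the string.
Applying both steps to "volllldl": "olll", then "lllo".

lllo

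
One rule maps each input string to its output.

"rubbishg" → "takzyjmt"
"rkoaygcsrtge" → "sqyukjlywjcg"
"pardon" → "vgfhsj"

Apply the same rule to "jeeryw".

jqobww

The rule is to shift every letter 8 places backward in the alphabet (wrapping around), then move the first 3 characters to the end (rotate left by 3).
Working it through for "jeeryw": intermediate "bwwjqo", final "jqobww".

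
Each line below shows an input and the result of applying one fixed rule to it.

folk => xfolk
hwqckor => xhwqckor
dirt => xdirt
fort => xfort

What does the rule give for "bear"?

xbear

The transformation: prepend "x".
Doing the same to "bear": "xbear".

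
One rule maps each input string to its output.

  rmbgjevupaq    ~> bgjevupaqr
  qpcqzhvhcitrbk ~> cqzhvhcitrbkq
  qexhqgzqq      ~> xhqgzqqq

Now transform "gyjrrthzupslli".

In each case the input is transformed by: move the first character to the end, then delete the first character.
For "gyjrrthzupslli", step one produces "yjrrthzupsllig"; step two turns that into "jrrthzupsllig".

jrrthzupsllig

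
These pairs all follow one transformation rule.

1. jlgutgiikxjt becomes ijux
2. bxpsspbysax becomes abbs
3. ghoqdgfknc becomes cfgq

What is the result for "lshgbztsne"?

The pattern: keep one character in every 3, starting at position 1 (positions 1st, 4th, 7th, ...), then sort the characters into alphabetical order.
On "lshgbztsne": the first step gives "lgte", and the second then gives "eglt".

eglt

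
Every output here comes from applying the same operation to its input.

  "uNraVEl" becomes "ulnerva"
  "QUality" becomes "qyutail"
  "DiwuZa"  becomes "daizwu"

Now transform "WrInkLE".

werlikn

Rule — take characters alternately from the front and the back (1st, last, 2nd, 2nd-last, ...), then convert every letter to lowercase.
On "WrInkLE": the first step gives "WErLIkn", and the second then gives "werlikn".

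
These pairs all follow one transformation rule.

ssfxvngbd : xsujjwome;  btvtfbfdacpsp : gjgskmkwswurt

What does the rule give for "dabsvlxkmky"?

In each case the input is transformed by: shift every letter 9 places backward in the alphabet (wrapping around), then move the last 3 characters to the front (rotate right by 3).
"dabsvlxkmky" → "ursjmcobdbp" → "dbpursjmcob".
(Check on "btvtfbfdacpsp": → "skmkwswurtgjg" → "gjgskmkwswurt" ✓)

dbpursjmcob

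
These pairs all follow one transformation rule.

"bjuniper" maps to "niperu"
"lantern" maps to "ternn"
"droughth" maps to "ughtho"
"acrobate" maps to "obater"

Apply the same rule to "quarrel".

rrela

The transformation: delete the first 2 characters, then move the first character to the end.
"quarrel" → "arrel" → "rrela".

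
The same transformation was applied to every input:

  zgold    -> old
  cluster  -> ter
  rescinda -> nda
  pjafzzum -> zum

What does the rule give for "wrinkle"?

kle

In each case the input is transformed by: keep only the last 3 characters.
Doing the same to "wrinkle": "kle".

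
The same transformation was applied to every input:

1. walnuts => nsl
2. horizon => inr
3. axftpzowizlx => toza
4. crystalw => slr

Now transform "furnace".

Looking at the pairs, the operation is to move the first 3 characters to the end (rotate left by 3), then keep one character in every 3, starting at position 1 (positions 1st, 4th, 7th, ...).
Starting from "furnace": after the first operation, "nacefur"; after the second, "ner".
(Check on "axftpzowizlx": → "tpzowizlxaxf" → "toza" ✓)

ner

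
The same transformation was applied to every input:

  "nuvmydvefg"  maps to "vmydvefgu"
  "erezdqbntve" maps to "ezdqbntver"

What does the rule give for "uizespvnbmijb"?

zespvnbmijbi

Rule — delete the first character, then move the first character to the end.
Working it through for "uizespvnbmijb": intermediate "izespvnbmijb", final "zespvnbmijbi".
(Check on "erezdqbntve": → "rezdqbntve" → "ezdqbntver" ✓)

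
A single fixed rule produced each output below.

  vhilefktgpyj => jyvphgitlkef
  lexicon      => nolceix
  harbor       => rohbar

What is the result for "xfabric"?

cixrfba

What's happening: move the last character to the front, then take characters alternately from the front and the back (1st, last, 2nd, 2nd-last, ...).
"xfabric" → "cxfabri" → "cixrfba".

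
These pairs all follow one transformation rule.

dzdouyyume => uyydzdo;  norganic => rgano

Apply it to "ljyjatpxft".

atpljyj

What's happening: delete the last 3 characters, then move the last 3 characters to the front (rotate right by 3).
Working it through for "ljyjatpxft": intermediate "ljyjatp", final "atpljyj".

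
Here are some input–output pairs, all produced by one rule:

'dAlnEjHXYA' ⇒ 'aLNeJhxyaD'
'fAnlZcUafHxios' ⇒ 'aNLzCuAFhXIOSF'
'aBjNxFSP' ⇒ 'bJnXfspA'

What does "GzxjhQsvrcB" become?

ZXJHqSVRCbg

The rule is to move the first character to the end, then flip the case of every letter.
Working it through for "GzxjhQsvrcB": intermediate "zxjhQsvrcBG", final "ZXJHqSVRCbg".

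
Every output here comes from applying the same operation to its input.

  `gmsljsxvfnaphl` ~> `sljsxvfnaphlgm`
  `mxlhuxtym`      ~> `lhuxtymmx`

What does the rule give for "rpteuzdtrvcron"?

Each output is the input with this applied: move the first 2 characters to the end (rotate left by 2).
Doing the same to "rpteuzdtrvcron": "teuzdtrvcronrp".

teuzdtrvcronrp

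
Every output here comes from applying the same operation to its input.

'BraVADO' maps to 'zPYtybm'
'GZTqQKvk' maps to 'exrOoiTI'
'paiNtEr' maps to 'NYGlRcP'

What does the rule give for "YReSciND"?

The pattern: flip the case of every letter, then shift every letter 2 places backward in the alphabet (wrapping around).
On "YReSciND": the first step gives "yrEsCInd", and the second then gives "wpCqAGlb".

wpCqAGlb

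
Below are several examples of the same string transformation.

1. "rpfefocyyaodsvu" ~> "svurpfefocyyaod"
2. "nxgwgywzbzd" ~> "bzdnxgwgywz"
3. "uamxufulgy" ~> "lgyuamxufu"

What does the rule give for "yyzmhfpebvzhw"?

In each case the input is transformed by: move the last 3 characters to the front (rotate right by 3).
So "yyzmhfpebvzhw" becomes "zhwyyzmhfpebv".

zhwyyzmhfpebv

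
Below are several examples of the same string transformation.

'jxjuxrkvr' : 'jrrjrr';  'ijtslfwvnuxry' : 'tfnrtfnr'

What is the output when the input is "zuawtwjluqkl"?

What's happening: keep one character in every 3, starting at position 3 (positions 3rd, 6th, 9th, ...), then write the whole string twice.
Working it through for "zuawtwjluqkl": intermediate "awul", final "awulawul".

awulawul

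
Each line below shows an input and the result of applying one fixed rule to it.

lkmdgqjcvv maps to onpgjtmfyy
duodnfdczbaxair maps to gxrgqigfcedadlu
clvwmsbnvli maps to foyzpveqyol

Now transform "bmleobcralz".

Rule — shift every letter 3 places forward in the alphabet (wrapping around).
Doing the same to "bmleobcralz": "epohrefudoc".

epohrefudoc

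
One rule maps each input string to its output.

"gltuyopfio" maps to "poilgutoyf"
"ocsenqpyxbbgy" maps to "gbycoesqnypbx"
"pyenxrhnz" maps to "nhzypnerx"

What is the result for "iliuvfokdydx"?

Rule — swap each adjacent pair of characters (1↔2, 3↔4, ...), then move the last 3 characters to the front (rotate right by 3).
For "iliuvfokdydx", step one produces "liuifvkoydxd"; step two turns that into "dxdliuifvkoy".

dxdliuifvkoy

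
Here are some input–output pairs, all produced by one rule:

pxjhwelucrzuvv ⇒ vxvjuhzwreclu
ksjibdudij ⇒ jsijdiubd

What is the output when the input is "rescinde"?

eedsnci

The pattern: take characters alternately from the front and the back (1st, last, 2nd, 2nd-last, ...), then delete the first character.
"rescinde" → "eedsnci".
(Check on "ksjibdudij": → "kjsijdiubd" → "jsijdiubd" ✓)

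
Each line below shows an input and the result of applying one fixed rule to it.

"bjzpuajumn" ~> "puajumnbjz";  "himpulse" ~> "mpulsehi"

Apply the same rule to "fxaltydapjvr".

Looking at the pairs, the operation is to swap the front and back halves of the string, then move the last 2 characters to the front (rotate right by 2).
Starting from "fxaltydapjvr": after the first operation, "dapjvrfxalty"; after the second, "tydapjvrfxal".

tydapjvrfxal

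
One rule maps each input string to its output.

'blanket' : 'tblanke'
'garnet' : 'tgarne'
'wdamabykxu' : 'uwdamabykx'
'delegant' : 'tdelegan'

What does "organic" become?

The transformation: move the last character to the front.
Applying that to "organic" gives "corgani".

corgani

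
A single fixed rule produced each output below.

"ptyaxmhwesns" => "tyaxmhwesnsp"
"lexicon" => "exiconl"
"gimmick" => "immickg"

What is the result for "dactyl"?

actyld

In each case the input is transformed by: move the first character to the end.
So "dactyl" becomes "actyld".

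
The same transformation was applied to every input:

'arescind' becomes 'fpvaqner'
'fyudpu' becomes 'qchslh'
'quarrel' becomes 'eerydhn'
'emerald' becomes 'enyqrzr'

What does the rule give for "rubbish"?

ovfueho

What's happening: move the first 3 characters to the end (rotate left by 3), then shift every letter 13 places forward in the alphabet (wrapping around) — i.e. ROT13.
Working it through for "rubbish": intermediate "bishrub", final "ovfueho".
(Check on "emerald": → "raldeme" → "enyqrzr" ✓)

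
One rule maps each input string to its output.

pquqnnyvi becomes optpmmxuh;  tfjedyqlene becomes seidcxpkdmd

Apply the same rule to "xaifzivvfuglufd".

wzheyhuuetfktec

Rule — shift every letter 1 place backward in the alphabet (wrapping around).
So "xaifzivvfuglufd" becomes "wzheyhuuetfktec".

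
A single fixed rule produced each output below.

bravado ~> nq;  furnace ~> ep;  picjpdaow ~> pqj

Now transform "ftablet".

nr

Rule — shift every letter 13 places forward in the alphabet (wrapping around) — i.e. ROT13, then keep one character in every 3, starting at position 3 (positions 3rd, 6th, 9th, ...).
Applying both steps to "ftablet": "sgnoyrg", then "nr".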